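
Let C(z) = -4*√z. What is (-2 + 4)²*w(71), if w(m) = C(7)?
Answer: -16*√7 ≈ -42.332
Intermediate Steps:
w(m) = -4*√7
(-2 + 4)²*w(71) = (-2 + 4)²*(-4*√7) = 2²*(-4*√7) = 4*(-4*√7) = -16*√7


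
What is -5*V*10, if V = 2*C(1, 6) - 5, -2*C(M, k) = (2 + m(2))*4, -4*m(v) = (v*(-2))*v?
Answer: 1050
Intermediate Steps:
m(v) = v²/2 (m(v) = -v*(-2)*v/4 = -(-2*v)*v/4 = -(-1)*v²/2 = v²/2)
C(M, k) = -8 (C(M, k) = -(2 + (½)*2²)*4/2 = -(2 + (½)*4)*4/2 = -(2 + 2)*4/2 = -2*4 = -½*16 = -8)
V = -21 (V = 2*(-8) - 5 = -16 - 5 = -21)
-5*V*10 = -5*(-21)*10 = 105*10 = 1050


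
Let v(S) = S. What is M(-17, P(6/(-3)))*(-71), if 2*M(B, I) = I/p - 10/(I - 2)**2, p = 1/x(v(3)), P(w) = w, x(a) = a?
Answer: 3763/16 ≈ 235.19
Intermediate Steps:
p = 1/3 ≈ 0.33333
M(B, I) = -5/(-2 + I)**2 + 3*I/2 (M(B, I) = (I/(1/3) - 10/(I - 2)**2)/2 = (I*3 - 10/(-2 + I)**2)/2 = (3*I - 10/(-2 + I)**2)/2 = (-10/(-2 + I)**2 + 3*I)/2 = -5/(-2 + I)**2 + 3*I/2)
M(-17, P(6/(-3)))*(-71) = (-5/(-2 + 6/(-3))**2 + 3*(6/(-3))/2)*(-71) = (-5/(-2 + 6*(-1/3))**2 + 3*(6*(-1/3))/2)*(-71) = (-5/(-2 - 2)**2 + (3/2)*(-2))*(-71) = (-5/(-4)**2 - 3)*(-71) = (-5*1/16 - 3)*(-71) = (-5/16 - 3)*(-71) = -53/16*(-71) = 3763/16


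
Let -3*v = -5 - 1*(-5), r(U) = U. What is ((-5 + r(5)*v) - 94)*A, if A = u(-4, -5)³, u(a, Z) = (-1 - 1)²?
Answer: -6336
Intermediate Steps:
v = 0 (v = -(-5 - 1*(-5))/3 = -(-5 + 5)/3 = -⅓*0 = 0)
u(a, Z) = 4 (u(a, Z) = (-2)² = 4)
A = 64 (A = 4³ = 64)
((-5 + r(5)*v) - 94)*A = ((-5 + 5*0) - 94)*64 = ((-5 + 0) - 94)*64 = (-5 - 94)*64 = -99*64 = -6336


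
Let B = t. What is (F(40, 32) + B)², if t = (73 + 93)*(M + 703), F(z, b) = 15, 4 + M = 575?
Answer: 44731827001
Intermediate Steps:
M = 571 (M = -4 + 575 = 571)
t = 211484 (t = (73 + 93)*(571 + 703) = 166*1274 = 211484)
B = 211484
(F(40, 32) + B)² = (15 + 211484)² = 211499² = 44731827001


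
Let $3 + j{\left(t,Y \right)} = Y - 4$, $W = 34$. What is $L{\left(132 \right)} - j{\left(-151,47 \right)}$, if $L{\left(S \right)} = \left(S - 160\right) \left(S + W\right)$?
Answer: $-4688$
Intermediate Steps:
$L{\left(S \right)} = \left(-160 + S\right) \left(34 + S\right)$ ($L{\left(S \right)} = \left(S - 160\right) \left(S + 34\right) = \left(-160 + S\right) \left(34 + S\right)$)
$j{\left(t,Y \right)} = -7 + Y$ ($j{\left(t,Y \right)} = -3 + \left(Y - 4\right) = -3 + \left(-4 + Y\right) = -7 + Y$)
$L{\left(132 \right)} - j{\left(-151,47 \right)} = \left(-5440 + 132^{2} - 16632\right) - \left(-7 + 47\right) = \left(-5440 + 17424 - 16632\right) - 40 = -4648 - 40 = -4688$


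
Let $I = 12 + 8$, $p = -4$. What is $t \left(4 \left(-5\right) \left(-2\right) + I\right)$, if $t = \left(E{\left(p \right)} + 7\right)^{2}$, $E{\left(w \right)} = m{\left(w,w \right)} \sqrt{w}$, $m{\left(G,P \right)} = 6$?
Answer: $-5700 + 10080 i \approx -5700.0 + 10080.0 i$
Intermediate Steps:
$E{\left(w \right)} = 6 \sqrt{w}$
$t = \left(7 + 12 i\right)^{2}$ ($t = \left(6 \sqrt{-4} + 7\right)^{2} = \left(6 \cdot 2 i + 7\right)^{2} = \left(12 i + 7\right)^{2} = \left(7 + 12 i\right)^{2} \approx -95.0 + 168.0 i$)
$I = 20$
$t \left(4 \left(-5\right) \left(-2\right) + I\right) = \left(-95 + 168 i\right) \left(4 \left(-5\right) \left(-2\right) + 20\right) = \left(-95 + 168 i\right) \left(\left(-20\right) \left(-2\right) + 20\right) = \left(-95 + 168 i\right) \left(40 + 20\right) = \left(-95 + 168 i\right) 60 = -5700 + 10080 i$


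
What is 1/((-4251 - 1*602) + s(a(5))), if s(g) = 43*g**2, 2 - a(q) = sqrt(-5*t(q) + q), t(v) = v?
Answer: I/(-5541*I + 344*sqrt(5)) ≈ -0.00017706 + 2.458e-5*I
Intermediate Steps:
a(q) = 2 - 2*sqrt(-q) (a(q) = 2 - sqrt(-5*q + q) = 2 - sqrt(-4*q) = 2 - 2*sqrt(-q))
1/((-4251 - 1*602) + s(a(5))) = 1/((-4251 - 1*602) + 43*(2 - 2*I*sqrt(5))**2) = 1/((-4251 - 602) + 43*(2 - 2*I*sqrt(5))**2) = 1/(-4853 + 43*(2 - 2*I*sqrt(5))**2)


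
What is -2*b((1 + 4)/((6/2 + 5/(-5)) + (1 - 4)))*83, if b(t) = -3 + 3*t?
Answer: 2988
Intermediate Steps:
-2*b((1 + 4)/((6/2 + 5/(-5)) + (1 - 4)))*83 = -2*(-3 + 3*((1 + 4)/((6/2 + 5/(-5)) + (1 - 4))))*83 = -2*(-3 + 3*(5/((6*(1/2) + 5*(-1/5)) - 3)))*83 = -2*(-3 + 3*(5/((3 - 1) - 3)))*83 = -2*(-3 + 3*(5/(2 - 3)))*83 = -2*(-3 + 3*(5/(-1)))*83 = -2*(-3 + 3*(5*(-1)))*83 = -2*(-3 + 3*(-5))*83 = -2*(-3 - 15)*83 = -2*(-18)*83 = 36*83 = 2988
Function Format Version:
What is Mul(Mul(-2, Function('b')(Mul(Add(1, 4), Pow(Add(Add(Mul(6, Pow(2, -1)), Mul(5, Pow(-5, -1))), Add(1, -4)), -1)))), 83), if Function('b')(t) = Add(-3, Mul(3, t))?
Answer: 2988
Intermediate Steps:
Mul(Mul(-2, Function('b')(Mul(Add(1, 4), Pow(Add(Add(Mul(6, Pow(2, -1)), Mul(5, Pow(-5, -1))), Add(1, -4)), -1)))), 83) = Mul(Mul(-2, Add(-3, Mul(3, Mul(Add(1, 4), Pow(Add(Add(Mul(6, Pow(2, -1)), Mul(5, Pow(-5, -1))), Add(1, -4)), -1))))), 83) = Mul(Mul(-2, Add(-3, Mul(3, Mul(5, Pow(Add(Add(Mul(6, Rational(1, 2)), Mul(5, Rational(-1, 5))), -3), -1))))), 83) = Mul(Mul(-2, Add(-3, Mul(3, Mul(5, Pow(Add(Add(3, -1), -3), -1))))), 83) = Mul(Mul(-2, Add(-3, Mul(3, Mul(5, Pow(Add(2, -3), -1))))), 83) = Mul(Mul(-2, Add(-3, Mul(3, Mul(5, Pow(-1, -1))))), 83) = Mul(Mul(-2, Add(-3, Mul(3, Mul(5, -1)))), 83) = Mul(Mul(-2, Add(-3, Mul(3, -5))), 83) = Mul(Mul(-2, Add(-3, -15)), 83) = Mul(Mul(-2, -18), 83) = Mul(36, 83) = 2988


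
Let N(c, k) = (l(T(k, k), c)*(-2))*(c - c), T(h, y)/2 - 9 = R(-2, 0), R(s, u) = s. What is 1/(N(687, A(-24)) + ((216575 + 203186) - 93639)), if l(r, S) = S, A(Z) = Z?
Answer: 1/326122 ≈ 3.0663e-6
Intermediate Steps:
T(h, y) = 14 (T(h, y) = 18 + 2*(-2) = 18 - 4 = 14)
N(c, k) = 0 (N(c, k) = (c*(-2))*(c - c) = -2*c*0 = 0)
1/(N(687, A(-24)) + ((216575 + 203186) - 93639)) = 1/(0 + ((216575 + 203186) - 93639)) = 1/(0 + (419761 - 93639)) = 1/(0 + 326122) = 1/326122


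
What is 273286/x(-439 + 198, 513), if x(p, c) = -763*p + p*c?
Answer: 136643/30125 ≈ 4.5359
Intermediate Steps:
x(p, c) = -763*p + c*p
273286/x(-439 + 198, 513) = 273286/(((-439 + 198)*(-763 + 513))) = 273286/((-241*(-250))) = 273286/60250 = 273286*(1/60250) = 136643/30125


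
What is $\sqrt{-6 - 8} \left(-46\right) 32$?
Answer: $- 1472 i \sqrt{14} \approx - 5507.7 i$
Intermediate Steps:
$\sqrt{-6 - 8} \left(-46\right) 32 = \sqrt{-14} \left(-46\right) 32 = i \sqrt{14} \left(-46\right) 32 = - 46 i \sqrt{14} \cdot 32 = - 1472 i \sqrt{14}$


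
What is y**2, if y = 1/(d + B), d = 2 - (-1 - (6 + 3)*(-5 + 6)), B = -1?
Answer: 1/121 ≈ 0.0082645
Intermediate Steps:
d = 12 (d = 2 - (-1 - 9) = 2 - 1*(-10) = 2 + 10 = 12)
y = 1/11 (y = 1/(12 - 1) = 1/11 ≈ 0.090909)
y**2 = (1/11)**2 = 1/121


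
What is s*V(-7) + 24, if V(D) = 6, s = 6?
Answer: 60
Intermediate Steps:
s*V(-7) + 24 = 6*6 + 24 = 36 + 24 = 60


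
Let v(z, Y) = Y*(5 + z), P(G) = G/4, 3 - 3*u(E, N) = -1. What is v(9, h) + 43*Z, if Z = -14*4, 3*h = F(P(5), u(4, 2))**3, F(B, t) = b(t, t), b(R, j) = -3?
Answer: -2534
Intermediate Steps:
u(E, N) = 4/3 (u(E, N) = 1 - 1/3*(-1) = 1 + 1/3 = 4/3)
P(G) = G/4 (P(G) = G*(1/4) = G/4)
F(B, t) = -3
h = -9 (h = (1/3)*(-3)**3 = (1/3)*(-27) = -9)
Z = -56
v(9, h) + 43*Z = -9*(5 + 9) + 43*(-56) = -9*14 - 2408 = -126 - 2408 = -2534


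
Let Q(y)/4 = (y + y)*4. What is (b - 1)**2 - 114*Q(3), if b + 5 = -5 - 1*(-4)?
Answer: -10895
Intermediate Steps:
b = -6 (b = -5 + (-5 - 1*(-4)) = -5 + (-5 + 4) = -5 - 1 = -6)
Q(y) = 32*y (Q(y) = 4*((y + y)*4) = 4*((2*y)*4) = 4*(8*y) = 32*y)
(b - 1)**2 - 114*Q(3) = (-6 - 1)**2 - 3648*3 = (-7)**2 - 114*96 = 49 - 10944 = -10895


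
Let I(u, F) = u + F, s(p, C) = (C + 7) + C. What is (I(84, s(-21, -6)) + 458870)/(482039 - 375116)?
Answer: 152983/35641 ≈ 4.2923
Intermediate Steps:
s(p, C) = 7 + 2*C (s(p, C) = (7 + C) + C = 7 + 2*C)
I(u, F) = F + u
(I(84, s(-21, -6)) + 458870)/(482039 - 375116) = (((7 + 2*(-6)) + 84) + 458870)/(482039 - 375116) = (((7 - 12) + 84) + 458870)/106923 = ((-5 + 84) + 458870)*(1/106923) = (79 + 458870)*(1/106923) = 458949*(1/106923) = 152983/35641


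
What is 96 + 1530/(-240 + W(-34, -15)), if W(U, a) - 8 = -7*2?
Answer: 3681/41 ≈ 89.781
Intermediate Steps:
W(U, a) = -6 (W(U, a) = 8 - 7*2 = 8 - 14 = -6)
96 + 1530/(-240 + W(-34, -15)) = 96 + 1530/(-240 - 6) = 96 + 1530/(-246) = 96 - 1/246*1530 = 96 - 255/41 = 3681/41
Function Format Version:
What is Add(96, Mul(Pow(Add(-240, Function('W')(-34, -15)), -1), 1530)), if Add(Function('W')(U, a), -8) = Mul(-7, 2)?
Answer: Rational(3681, 41) ≈ 89.781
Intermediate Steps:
Function('W')(U, a) = -6 (Function('W')(U, a) = Add(8, Mul(-7, 2)) = Add(8, -14) = -6)
Add(96, Mul(Pow(Add(-240, Function('W')(-34, -15)), -1), 1530)) = Add(96, Mul(Pow(Add(-240, -6), -1), 1530)) = Add(96, Mul(Pow(-246, -1), 1530)) = Add(96, Mul(Rational(-1, 246), 1530)) = Add(96, Rational(-255, 41)) = Rational(3681, 41)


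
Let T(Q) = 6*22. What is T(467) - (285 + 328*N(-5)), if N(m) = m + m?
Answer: 3127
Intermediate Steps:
N(m) = 2*m
T(Q) = 132
T(467) - (285 + 328*N(-5)) = 132 - (285 + 328*(2*(-5))) = 132 - (285 + 328*(-10)) = 132 - (285 - 3280) = 132 - 1*(-2995) = 132 + 2995 = 3127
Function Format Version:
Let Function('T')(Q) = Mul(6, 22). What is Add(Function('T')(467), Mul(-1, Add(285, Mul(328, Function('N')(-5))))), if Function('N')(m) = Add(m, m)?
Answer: 3127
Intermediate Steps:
Function('N')(m) = Mul(2, m)
Function('T')(Q) = 132
Add(Function('T')(467), Mul(-1, Add(285, Mul(328, Function('N')(-5))))) = Add(132, Mul(-1, Add(285, Mul(328, Mul(2, -5))))) = Add(132, Mul(-1, Add(285, Mul(328, -10)))) = Add(132, Mul(-1, Add(285, -3280))) = Add(132, Mul(-1, -2995)) = Add(132, 2995) = 3127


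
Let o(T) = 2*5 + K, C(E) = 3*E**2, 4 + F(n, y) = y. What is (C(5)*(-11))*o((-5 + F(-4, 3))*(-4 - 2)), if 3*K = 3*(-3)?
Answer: -5775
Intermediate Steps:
F(n, y) = -4 + y
K = -3 (K = (3*(-3))/3 = (1/3)*(-9) = -3)
o(T) = 7 (o(T) = 2*5 - 3 = 10 - 3 = 7)
(C(5)*(-11))*o((-5 + F(-4, 3))*(-4 - 2)) = ((3*5**2)*(-11))*7 = ((3*25)*(-11))*7 = (75*(-11))*7 = -825*7 = -5775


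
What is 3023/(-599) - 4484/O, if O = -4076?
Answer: -2408958/610381 ≈ -3.9466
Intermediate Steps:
3023/(-599) - 4484/O = 3023/(-599) - 4484/(-4076) = 3023*(-1/599) - 4484*(-1/4076) = -3023/599 + 1121/1019 = -2408958/610381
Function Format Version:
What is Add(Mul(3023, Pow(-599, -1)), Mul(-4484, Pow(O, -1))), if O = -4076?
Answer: Rational(-2408958, 610381) ≈ -3.9466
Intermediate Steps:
Add(Mul(3023, Pow(-599, -1)), Mul(-4484, Pow(O, -1))) = Add(Mul(3023, Pow(-599, -1)), Mul(-4484, Pow(-4076, -1))) = Add(Mul(3023, Rational(-1, 599)), Mul(-4484, Rational(-1, 4076))) = Add(Rational(-3023, 599), Rational(1121, 1019)) = Rational(-2408958, 610381)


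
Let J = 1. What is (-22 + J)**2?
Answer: 441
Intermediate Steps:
(-22 + J)**2 = (-22 + 1)**2 = (-21)**2 = 441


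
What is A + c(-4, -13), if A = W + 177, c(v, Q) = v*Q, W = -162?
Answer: 67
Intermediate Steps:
c(v, Q) = Q*v
A = 15 (A = -162 + 177 = 15)
A + c(-4, -13) = 15 - 13*(-4) = 15 + 52 = 67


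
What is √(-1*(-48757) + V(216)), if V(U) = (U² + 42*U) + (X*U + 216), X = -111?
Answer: 5*√3229 ≈ 284.12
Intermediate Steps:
V(U) = 216 + U² - 69*U (V(U) = (U² + 42*U) + (-111*U + 216) = (U² + 42*U) + (216 - 111*U) = 216 + U² - 69*U)
√(-1*(-48757) + V(216)) = √(-1*(-48757) + (216 + 216² - 69*216)) = √(48757 + (216 + 46656 - 14904)) = √(48757 + 31968) = √80725 = 5*√3229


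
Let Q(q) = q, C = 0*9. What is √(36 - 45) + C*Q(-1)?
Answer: 3*I ≈ 3.0*I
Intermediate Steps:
C = 0
√(36 - 45) + C*Q(-1) = √(36 - 45) + 0*(-1) = √(-9) + 0 = 3*I + 0 = 3*I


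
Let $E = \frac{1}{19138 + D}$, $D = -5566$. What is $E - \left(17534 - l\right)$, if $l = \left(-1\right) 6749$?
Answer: $- \frac{329568875}{13572} \approx -24283.0$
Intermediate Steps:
$l = -6749$
$E = \frac{1}{13572}$ ($E = \frac{1}{19138 - 5566} = \frac{1}{13572} \approx 7.3681 \cdot 10^{-5}$)
$E - \left(17534 - l\right) = \frac{1}{13572} - \left(17534 - -6749\right) = \frac{1}{13572} - \left(17534 + 6749\right) = \frac{1}{13572} - 24283 = - \frac{329568875}{13572}$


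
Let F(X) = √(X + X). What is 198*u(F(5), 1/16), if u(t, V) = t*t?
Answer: 1980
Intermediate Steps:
F(X) = √2*√X (F(X) = √(2*X) = √2*√X)
u(t, V) = t²
198*u(F(5), 1/16) = 198*(√2*√5)² = 198*(√10)² = 198*10 = 1980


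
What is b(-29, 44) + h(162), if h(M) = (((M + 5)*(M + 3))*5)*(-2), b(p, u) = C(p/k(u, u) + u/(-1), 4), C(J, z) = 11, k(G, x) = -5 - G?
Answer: -275539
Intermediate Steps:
b(p, u) = 11
h(M) = -10*(3 + M)*(5 + M) (h(M) = (((5 + M)*(3 + M))*5)*(-2) = (((3 + M)*(5 + M))*5)*(-2) = (5*(3 + M)*(5 + M))*(-2) = -10*(3 + M)*(5 + M))
b(-29, 44) + h(162) = 11 + (-150 - 80*162 - 10*162²) = 11 + (-150 - 12960 - 10*26244) = 11 + (-150 - 12960 - 262440) = 11 - 275550 = -275539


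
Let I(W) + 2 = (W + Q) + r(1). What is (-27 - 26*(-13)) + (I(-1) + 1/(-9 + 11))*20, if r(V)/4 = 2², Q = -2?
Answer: 541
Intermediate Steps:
r(V) = 16 (r(V) = 4*2² = 4*4 = 16)
I(W) = 12 + W (I(W) = -2 + ((W - 2) + 16) = -2 + ((-2 + W) + 16) = -2 + (14 + W) = 12 + W)
(-27 - 26*(-13)) + (I(-1) + 1/(-9 + 11))*20 = (-27 - 26*(-13)) + ((12 - 1) + 1/(-9 + 11))*20 = (-27 + 338) + (11 + 1/2)*20 = 311 + (11 + ½)*20 = 311 + (23/2)*20 = 311 + 230 = 541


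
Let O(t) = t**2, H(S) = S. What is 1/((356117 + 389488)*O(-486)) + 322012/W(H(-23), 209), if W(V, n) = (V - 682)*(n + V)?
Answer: -630102056551687/256590694371060 ≈ -2.4557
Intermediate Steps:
W(V, n) = (-682 + V)*(V + n)
1/((356117 + 389488)*O(-486)) + 322012/W(H(-23), 209) = 1/((356117 + 389488)*((-486)**2)) + 322012/((-23)**2 - 682*(-23) - 682*209 - 23*209) = 1/(745605*236196) + 322012/(529 + 15686 - 142538 - 4807) = (1/745605)*(1/236196) + 322012/(-131130) = 1/176108918580 + 322012*(-1/131130) = 1/176108918580 - 161006/65565 = -630102056551687/256590694371060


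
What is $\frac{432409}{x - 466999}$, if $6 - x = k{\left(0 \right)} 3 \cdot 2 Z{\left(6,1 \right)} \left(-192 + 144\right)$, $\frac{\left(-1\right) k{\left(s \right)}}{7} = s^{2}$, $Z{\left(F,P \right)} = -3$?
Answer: $- \frac{432409}{466993} \approx -0.92594$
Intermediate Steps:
$k{\left(s \right)} = - 7 s^{2}$
$x = 6$ ($x = 6 - - 7 \cdot 0^{2} \cdot 3 \cdot 2 \left(-3\right) \left(-192 + 144\right) = 6 - \left(-7\right) 0 \cdot 6 \left(-3\right) \left(-48\right) = 6 - 0 \cdot 6 \left(-3\right) \left(-48\right) = 6 - 0 \left(-3\right) \left(-48\right) = 6 - 0 \left(-48\right) = 6 - 0 = 6 + 0 = 6$)
$\frac{432409}{x - 466999} = \frac{432409}{6 - 466999} = \frac{432409}{-466993} = 432409 \left(- \frac{1}{466993}\right) = - \frac{432409}{466993}$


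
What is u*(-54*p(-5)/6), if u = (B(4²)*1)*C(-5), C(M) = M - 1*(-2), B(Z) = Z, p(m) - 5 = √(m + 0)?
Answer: 2160 + 432*I*√5 ≈ 2160.0 + 965.98*I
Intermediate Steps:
p(m) = 5 + √m (p(m) = 5 + √(m + 0) = 5 + √m)
C(M) = 2 + M (C(M) = M + 2 = 2 + M)
u = -48 (u = (4²*1)*(2 - 5) = (16*1)*(-3) = 16*(-3) = -48)
u*(-54*p(-5)/6) = -(-2592)*(5 + √(-5))/6 = -(-2592)*(5 + I*√5)*(⅙) = -(-2592)*(⅚ + I*√5/6) = -48*(-45 - 9*I*√5) = 2160 + 432*I*√5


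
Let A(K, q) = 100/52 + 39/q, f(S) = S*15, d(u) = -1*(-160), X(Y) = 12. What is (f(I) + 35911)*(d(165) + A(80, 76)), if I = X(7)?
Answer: 5792136317/988 ≈ 5.8625e+6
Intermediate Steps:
I = 12
d(u) = 160
f(S) = 15*S
A(K, q) = 25/13 + 39/q (A(K, q) = 100*(1/52) + 39/q = 25/13 + 39/q)
(f(I) + 35911)*(d(165) + A(80, 76)) = (15*12 + 35911)*(160 + (25/13 + 39/76)) = (180 + 35911)*(160 + (25/13 + 39*(1/76))) = 36091*(160 + (25/13 + 39/76)) = 36091*(160 + 2407/988) = 36091*(160487/988) = 5792136317/988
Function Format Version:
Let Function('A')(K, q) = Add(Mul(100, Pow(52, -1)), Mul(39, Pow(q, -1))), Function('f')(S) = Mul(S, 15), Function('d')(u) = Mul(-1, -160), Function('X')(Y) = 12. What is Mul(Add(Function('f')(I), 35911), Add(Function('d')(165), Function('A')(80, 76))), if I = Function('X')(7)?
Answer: Rational(5792136317, 988) ≈ 5.8625e+6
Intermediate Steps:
I = 12
Function('d')(u) = 160
Function('f')(S) = Mul(15, S)
Function('A')(K, q) = Add(Rational(25, 13), Mul(39, Pow(q, -1))) (Function('A')(K, q) = Add(Mul(100, Rational(1, 52)), Mul(39, Pow(q, -1))) = Add(Rational(25, 13), Mul(39, Pow(q, -1))))
Mul(Add(Function('f')(I), 35911), Add(Function('d')(165), Function('A')(80, 76))) = Mul(Add(Mul(15, 12), 35911), Add(160, Add(Rational(25, 13), Mul(39, Pow(76, -1))))) = Mul(Add(180, 35911), Add(160, Add(Rational(25, 13), Mul(39, Rational(1, 76))))) = Mul(36091, Add(160, Add(Rational(25, 13), Rational(39, 76)))) = Mul(36091, Add(160, Rational(2407, 988))) = Mul(36091, Rational(160487, 988)) = Rational(5792136317, 988)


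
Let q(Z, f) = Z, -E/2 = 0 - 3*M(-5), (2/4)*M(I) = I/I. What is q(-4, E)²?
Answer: 16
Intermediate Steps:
M(I) = 2 (M(I) = 2*(I/I) = 2*1 = 2)
E = 12 (E = -2*(0 - 3*2) = -2*(0 - 6) = -2*(-6) = 12)
q(-4, E)² = (-4)² = 16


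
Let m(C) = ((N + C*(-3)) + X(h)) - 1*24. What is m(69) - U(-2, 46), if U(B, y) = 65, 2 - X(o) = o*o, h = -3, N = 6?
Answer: -297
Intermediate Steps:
X(o) = 2 - o² (X(o) = 2 - o*o = 2 - o²)
m(C) = -25 - 3*C (m(C) = ((6 + C*(-3)) + (2 - 1*(-3)²)) - 1*24 = ((6 - 3*C) + (2 - 1*9)) - 24 = ((6 - 3*C) + (2 - 9)) - 24 = ((6 - 3*C) - 7) - 24 = (-1 - 3*C) - 24 = -25 - 3*C)
m(69) - U(-2, 46) = (-25 - 3*69) - 1*65 = (-25 - 207) - 65 = -232 - 65 = -297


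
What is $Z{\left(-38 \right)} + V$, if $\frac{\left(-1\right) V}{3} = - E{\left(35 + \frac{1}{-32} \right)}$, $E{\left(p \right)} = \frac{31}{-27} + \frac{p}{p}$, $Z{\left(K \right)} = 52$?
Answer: $\frac{464}{9} \approx 51.556$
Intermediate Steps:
$E{\left(p \right)} = - \frac{4}{27}$ ($E{\left(p \right)} = 31 \left(- \frac{1}{27}\right) + 1 = - \frac{31}{27} + 1 = - \frac{4}{27}$)
$V = - \frac{4}{9}$ ($V = - 3 \left(\left(-1\right) \left(- \frac{4}{27}\right)\right) = \left(-3\right) \frac{4}{27} = - \frac{4}{9} \approx -0.44444$)
$Z{\left(-38 \right)} + V = 52 - \frac{4}{9} = \frac{464}{9}$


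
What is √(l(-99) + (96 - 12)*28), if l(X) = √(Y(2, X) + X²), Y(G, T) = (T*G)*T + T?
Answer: √(2352 + 6*√814) ≈ 50.231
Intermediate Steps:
Y(G, T) = T + G*T² (Y(G, T) = (G*T)*T + T = G*T² + T = T + G*T²)
l(X) = √(X² + X*(1 + 2*X)) (l(X) = √(X*(1 + 2*X) + X²) = √(X² + X*(1 + 2*X)))
√(l(-99) + (96 - 12)*28) = √(√(-99*(1 + 3*(-99))) + (96 - 12)*28) = √(√(-99*(1 - 297)) + 84*28) = √(√(-99*(-296)) + 2352) = √(√29304 + 2352) = √(6*√814 + 2352) = √(2352 + 6*√814)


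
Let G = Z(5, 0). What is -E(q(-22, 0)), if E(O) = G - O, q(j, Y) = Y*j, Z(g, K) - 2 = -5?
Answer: 3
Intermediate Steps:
Z(g, K) = -3 (Z(g, K) = 2 - 5 = -3)
G = -3
E(O) = -3 - O
-E(q(-22, 0)) = -(-3 - 0*(-22)) = -(-3 - 1*0) = -(-3 + 0) = -1*(-3) = 3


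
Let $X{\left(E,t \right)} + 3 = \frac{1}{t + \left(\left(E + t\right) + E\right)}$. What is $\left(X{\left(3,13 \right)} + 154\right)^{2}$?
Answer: $\frac{23357889}{1024} \approx 22810.0$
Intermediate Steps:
$X{\left(E,t \right)} = -3 + \frac{1}{2 E + 2 t}$ ($X{\left(E,t \right)} = -3 + \frac{1}{t + \left(\left(E + t\right) + E\right)} = -3 + \frac{1}{t + \left(t + 2 E\right)} = -3 + \frac{1}{2 E + 2 t}$)
$\left(X{\left(3,13 \right)} + 154\right)^{2} = \left(\frac{\frac{1}{2} - 9 - 39}{3 + 13} + 154\right)^{2} = \left(\frac{\frac{1}{2} - 9 - 39}{16} + 154\right)^{2} = \left(\frac{1}{16} \left(- \frac{95}{2}\right) + 154\right)^{2} = \left(- \frac{95}{32} + 154\right)^{2} = \left(\frac{4833}{32}\right)^{2} = \frac{23357889}{1024}$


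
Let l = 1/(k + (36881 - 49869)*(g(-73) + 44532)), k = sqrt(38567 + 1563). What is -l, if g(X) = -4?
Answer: 289164832/167232600131156383 + sqrt(40130)/334465200262312766 ≈ 1.7291e-9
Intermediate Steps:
k = sqrt(40130) ≈ 200.32
l = 1/(-578329664 + sqrt(40130)) (l = 1/(sqrt(40130) + (36881 - 49869)*(-4 + 44532)) = 1/(sqrt(40130) - 12988*44528) = 1/(sqrt(40130) - 578329664) = 1/(-578329664 + sqrt(40130)) ≈ -1.7291e-9)
-l = -(-289164832/167232600131156383 - sqrt(40130)/334465200262312766) = 289164832/167232600131156383 + sqrt(40130)/334465200262312766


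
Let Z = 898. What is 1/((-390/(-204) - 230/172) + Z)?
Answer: 731/656858 ≈ 0.0011129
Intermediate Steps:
1/((-390/(-204) - 230/172) + Z) = 1/((-390/(-204) - 230/172) + 898) = 1/((-390*(-1/204) - 230*1/172) + 898) = 1/((65/34 - 115/86) + 898) = 1/(420/731 + 898) = 1/(656858/731) = 731/656858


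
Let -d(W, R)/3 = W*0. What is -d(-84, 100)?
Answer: 0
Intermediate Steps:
d(W, R) = 0 (d(W, R) = -3*W*0 = -3*0 = 0)
-d(-84, 100) = -1*0 = 0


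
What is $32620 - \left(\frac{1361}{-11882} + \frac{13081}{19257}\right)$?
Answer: $\frac{7463707586215}{228811674} \approx 32619.0$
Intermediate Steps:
$32620 - \left(\frac{1361}{-11882} + \frac{13081}{19257}\right) = 32620 - \left(1361 \left(- \frac{1}{11882}\right) + 13081 \cdot \frac{1}{19257}\right) = 32620 - \left(- \frac{1361}{11882} + \frac{13081}{19257}\right) = 32620 - \frac{129219665}{228811674} = \frac{7463707586215}{228811674}$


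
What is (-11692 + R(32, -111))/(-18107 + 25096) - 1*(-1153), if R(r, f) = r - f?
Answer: 8046768/6989 ≈ 1151.3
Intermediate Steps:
(-11692 + R(32, -111))/(-18107 + 25096) - 1*(-1153) = (-11692 + (32 - 1*(-111)))/(-18107 + 25096) - 1*(-1153) = (-11692 + (32 + 111))/6989 + 1153 = (-11692 + 143)*(1/6989) + 1153 = -11549*1/6989 + 1153 = -11549/6989 + 1153 = 8046768/6989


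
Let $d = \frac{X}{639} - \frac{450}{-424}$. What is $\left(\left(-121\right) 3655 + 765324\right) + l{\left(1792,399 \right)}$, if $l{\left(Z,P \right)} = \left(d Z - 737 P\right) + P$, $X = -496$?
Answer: $\frac{1013162239}{33867} \approx 29916.0$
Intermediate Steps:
$d = \frac{38623}{135468}$ ($d = - \frac{496}{639} - \frac{450}{-424} = \left(-496\right) \frac{1}{639} - - \frac{225}{212} = - \frac{496}{639} + \frac{225}{212} = \frac{38623}{135468} \approx 0.28511$)
$l{\left(Z,P \right)} = - 736 P + \frac{38623 Z}{135468}$ ($l{\left(Z,P \right)} = \left(\frac{38623 Z}{135468} - 737 P\right) + P = \left(- 737 P + \frac{38623 Z}{135468}\right) + P = - 736 P + \frac{38623 Z}{135468}$)
$\left(\left(-121\right) 3655 + 765324\right) + l{\left(1792,399 \right)} = \left(\left(-121\right) 3655 + 765324\right) + \left(\left(-736\right) 399 + \frac{38623}{135468} \cdot 1792\right) = \left(-442255 + 765324\right) + \left(-293664 + \frac{17303104}{33867}\right) = 323069 - \frac{9928215584}{33867} = \frac{1013162239}{33867}$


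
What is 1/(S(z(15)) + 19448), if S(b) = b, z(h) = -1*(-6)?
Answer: 1/19454 ≈ 5.1403e-5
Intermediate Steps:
z(h) = 6
1/(S(z(15)) + 19448) = 1/(6 + 19448) = 1/19454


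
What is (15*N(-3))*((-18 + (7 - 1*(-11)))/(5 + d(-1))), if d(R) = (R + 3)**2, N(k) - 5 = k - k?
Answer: 0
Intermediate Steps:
N(k) = 5 (N(k) = 5 + (k - k) = 5 + 0 = 5)
d(R) = (3 + R)**2
(15*N(-3))*((-18 + (7 - 1*(-11)))/(5 + d(-1))) = (15*5)*((-18 + (7 - 1*(-11)))/(5 + (3 - 1)**2)) = 75*((-18 + (7 + 11))/(5 + 2**2)) = 75*((-18 + 18)/(5 + 4)) = 75*(0/9) = 75*(0*(1/9)) = 75*0 = 0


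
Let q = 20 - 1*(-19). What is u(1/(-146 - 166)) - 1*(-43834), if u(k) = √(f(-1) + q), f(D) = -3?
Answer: 43840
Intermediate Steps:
q = 39 (q = 20 + 19 = 39)
u(k) = 6 (u(k) = √(-3 + 39) = √36 = 6)
u(1/(-146 - 166)) - 1*(-43834) = 6 - 1*(-43834) = 6 + 43834 = 43840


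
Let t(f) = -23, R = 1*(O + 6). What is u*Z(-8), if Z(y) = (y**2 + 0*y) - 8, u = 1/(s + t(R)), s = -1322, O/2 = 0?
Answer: -56/1345 ≈ -0.041636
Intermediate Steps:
O = 0 (O = 2*0 = 0)
R = 6 (R = 1*(0 + 6) = 1*6 = 6)
u = -1/1345 (u = 1/(-1322 - 23) = 1/(-1345) = -1/1345 ≈ -0.00074349)
Z(y) = -8 + y**2 (Z(y) = (y**2 + 0) - 8 = y**2 - 8 = -8 + y**2)
u*Z(-8) = -(-8 + (-8)**2)/1345 = -(-8 + 64)/1345 = -1/1345*56 = -56/1345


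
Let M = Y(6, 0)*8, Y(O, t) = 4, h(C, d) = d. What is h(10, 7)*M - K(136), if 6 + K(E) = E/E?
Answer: 229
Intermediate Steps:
K(E) = -5 (K(E) = -6 + E/E = -6 + 1 = -5)
M = 32 (M = 4*8 = 32)
h(10, 7)*M - K(136) = 7*32 - 1*(-5) = 224 + 5 = 229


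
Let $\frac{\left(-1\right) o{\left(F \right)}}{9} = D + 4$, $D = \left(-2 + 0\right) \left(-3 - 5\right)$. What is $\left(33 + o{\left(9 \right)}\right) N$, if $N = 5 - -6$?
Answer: $-1617$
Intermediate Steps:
$D = 16$ ($D = \left(-2\right) \left(-8\right) = 16$)
$N = 11$ ($N = 5 + 6 = 11$)
$o{\left(F \right)} = -180$ ($o{\left(F \right)} = - 9 \left(16 + 4\right) = \left(-9\right) 20 = -180$)
$\left(33 + o{\left(9 \right)}\right) N = \left(33 - 180\right) 11 = \left(-147\right) 11 = -1617$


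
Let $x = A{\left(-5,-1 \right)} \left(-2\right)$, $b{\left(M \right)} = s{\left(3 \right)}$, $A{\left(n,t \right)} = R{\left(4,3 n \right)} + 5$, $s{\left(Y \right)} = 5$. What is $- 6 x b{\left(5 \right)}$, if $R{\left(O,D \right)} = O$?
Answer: $540$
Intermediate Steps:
$A{\left(n,t \right)} = 9$ ($A{\left(n,t \right)} = 4 + 5 = 9$)
$b{\left(M \right)} = 5$
$x = -18$ ($x = 9 \left(-2\right) = -18$)
$- 6 x b{\left(5 \right)} = \left(-6\right) \left(-18\right) 5 = 108 \cdot 5 = 540$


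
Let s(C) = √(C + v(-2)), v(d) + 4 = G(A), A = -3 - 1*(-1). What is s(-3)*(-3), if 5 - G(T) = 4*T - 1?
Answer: -3*√7 ≈ -7.9373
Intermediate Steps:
A = -2 (A = -3 + 1 = -2)
G(T) = 6 - 4*T (G(T) = 5 - (4*T - 1) = 5 - (-1 + 4*T) = 5 + (1 - 4*T) = 6 - 4*T)
v(d) = 10 (v(d) = -4 + (6 - 4*(-2)) = -4 + (6 + 8) = -4 + 14 = 10)
s(C) = √(10 + C) (s(C) = √(C + 10) = √(10 + C))
s(-3)*(-3) = √(10 - 3)*(-3) = √7*(-3) = -3*√7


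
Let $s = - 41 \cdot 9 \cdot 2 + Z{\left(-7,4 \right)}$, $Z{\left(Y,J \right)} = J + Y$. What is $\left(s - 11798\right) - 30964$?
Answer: $-43503$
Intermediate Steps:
$s = -741$ ($s = - 41 \cdot 9 \cdot 2 + \left(4 - 7\right) = \left(-41\right) 18 - 3 = -738 - 3 = -741$)
$\left(s - 11798\right) - 30964 = \left(-741 - 11798\right) - 30964 = -12539 - 30964 = -43503$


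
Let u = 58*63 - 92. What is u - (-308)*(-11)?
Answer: 174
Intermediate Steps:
u = 3562 (u = 3654 - 92 = 3562)
u - (-308)*(-11) = 3562 - (-308)*(-11) = 3562 - 1*3388 = 3562 - 3388 = 174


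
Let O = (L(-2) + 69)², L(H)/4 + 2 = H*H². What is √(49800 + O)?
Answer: √50641 ≈ 225.04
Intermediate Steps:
L(H) = -8 + 4*H³ (L(H) = -8 + 4*(H*H²) = -8 + 4*H³)
O = 841 (O = ((-8 + 4*(-2)³) + 69)² = ((-8 + 4*(-8)) + 69)² = ((-8 - 32) + 69)² = (-40 + 69)² = 29² = 841)
√(49800 + O) = √(49800 + 841) = √50641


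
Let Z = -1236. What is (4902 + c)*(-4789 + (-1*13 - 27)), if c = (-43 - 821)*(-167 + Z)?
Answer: -5877346926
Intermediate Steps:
c = 1212192 (c = (-43 - 821)*(-167 - 1236) = -864*(-1403) = 1212192)
(4902 + c)*(-4789 + (-1*13 - 27)) = (4902 + 1212192)*(-4789 + (-1*13 - 27)) = 1217094*(-4789 + (-13 - 27)) = 1217094*(-4789 - 40) = 1217094*(-4829) = -5877346926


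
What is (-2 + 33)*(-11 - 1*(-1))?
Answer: -310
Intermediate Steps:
(-2 + 33)*(-11 - 1*(-1)) = 31*(-11 + 1) = 31*(-10) = -310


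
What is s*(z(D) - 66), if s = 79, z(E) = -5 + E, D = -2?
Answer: -5767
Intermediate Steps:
s*(z(D) - 66) = 79*((-5 - 2) - 66) = 79*(-7 - 66) = 79*(-73) = -5767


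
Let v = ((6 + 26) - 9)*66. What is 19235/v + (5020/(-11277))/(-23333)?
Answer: 1687080288665/133141877946 ≈ 12.671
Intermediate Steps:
v = 1518 (v = (32 - 9)*66 = 23*66 = 1518)
19235/v + (5020/(-11277))/(-23333) = 19235/1518 + (5020/(-11277))/(-23333) = 19235*(1/1518) + (5020*(-1/11277))*(-1/23333) = 19235/1518 - 5020/11277*(-1/23333) = 19235/1518 + 5020/263126241 = 1687080288665/133141877946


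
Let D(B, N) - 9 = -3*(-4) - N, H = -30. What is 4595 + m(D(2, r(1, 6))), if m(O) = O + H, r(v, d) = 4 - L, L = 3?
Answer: 4585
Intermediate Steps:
r(v, d) = 1 (r(v, d) = 4 - 1*3 = 4 - 3 = 1)
D(B, N) = 21 - N (D(B, N) = 9 + (-3*(-4) - N) = 9 + (12 - N) = 21 - N)
m(O) = -30 + O (m(O) = O - 30 = -30 + O)
4595 + m(D(2, r(1, 6))) = 4595 + (-30 + (21 - 1*1)) = 4595 + (-30 + (21 - 1)) = 4595 + (-30 + 20) = 4595 - 10 = 4585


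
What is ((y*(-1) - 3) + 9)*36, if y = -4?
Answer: 360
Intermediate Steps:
((y*(-1) - 3) + 9)*36 = ((-4*(-1) - 3) + 9)*36 = ((4 - 3) + 9)*36 = (1 + 9)*36 = 10*36 = 360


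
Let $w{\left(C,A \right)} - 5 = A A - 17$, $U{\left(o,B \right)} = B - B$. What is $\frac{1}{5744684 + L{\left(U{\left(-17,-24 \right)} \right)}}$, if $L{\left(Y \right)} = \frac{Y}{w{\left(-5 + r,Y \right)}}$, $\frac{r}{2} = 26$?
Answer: $\frac{1}{5744684} \approx 1.7407 \cdot 10^{-7}$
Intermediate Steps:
$r = 52$ ($r = 2 \cdot 26 = 52$)
$U{\left(o,B \right)} = 0$
$w{\left(C,A \right)} = -12 + A^{2}$ ($w{\left(C,A \right)} = 5 + \left(A A - 17\right) = 5 + \left(A^{2} - 17\right) = 5 + \left(-17 + A^{2}\right) = -12 + A^{2}$)
$L{\left(Y \right)} = \frac{Y}{-12 + Y^{2}}$
$\frac{1}{5744684 + L{\left(U{\left(-17,-24 \right)} \right)}} = \frac{1}{5744684 + \frac{0}{-12 + 0^{2}}} = \frac{1}{5744684 + \frac{0}{-12 + 0}} = \frac{1}{5744684 + \frac{0}{-12}} = \frac{1}{5744684 + 0 \left(- \frac{1}{12}\right)} = \frac{1}{5744684 + 0} = \frac{1}{5744684}$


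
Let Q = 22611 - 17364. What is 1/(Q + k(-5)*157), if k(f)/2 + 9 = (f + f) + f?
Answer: -1/2289 ≈ -0.00043687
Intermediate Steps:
k(f) = -18 + 6*f (k(f) = -18 + 2*((f + f) + f) = -18 + 2*(2*f + f) = -18 + 2*(3*f) = -18 + 6*f)
Q = 5247
1/(Q + k(-5)*157) = 1/(5247 + (-18 + 6*(-5))*157) = 1/(5247 + (-18 - 30)*157) = 1/(5247 - 48*157) = 1/(5247 - 7536) = 1/(-2289) = -1/2289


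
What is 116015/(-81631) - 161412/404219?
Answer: -1465163177/804800029 ≈ -1.8205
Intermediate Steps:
116015/(-81631) - 161412/404219 = 116015*(-1/81631) - 161412*1/404219 = -116015/81631 - 161412/404219 = -1465163177/804800029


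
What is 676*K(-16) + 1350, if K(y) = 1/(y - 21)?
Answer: 49274/37 ≈ 1331.7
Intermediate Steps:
K(y) = 1/(-21 + y)
676*K(-16) + 1350 = 676/(-21 - 16) + 1350 = 676/(-37) + 1350 = 676*(-1/37) + 1350 = -676/37 + 1350 = 49274/37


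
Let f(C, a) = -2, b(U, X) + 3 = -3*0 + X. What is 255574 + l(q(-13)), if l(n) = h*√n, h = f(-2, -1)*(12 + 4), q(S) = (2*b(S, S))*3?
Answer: 255574 - 128*I*√6 ≈ 2.5557e+5 - 313.53*I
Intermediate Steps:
b(U, X) = -3 + X (b(U, X) = -3 + (-3*0 + X) = -3 + (0 + X) = -3 + X)
q(S) = -18 + 6*S (q(S) = (2*(-3 + S))*3 = (-6 + 2*S)*3 = -18 + 6*S)
h = -32 (h = -2*(12 + 4) = -2*16 = -32)
l(n) = -32*√n
255574 + l(q(-13)) = 255574 - 32*√(-18 + 6*(-13)) = 255574 - 32*√(-18 - 78) = 255574 - 128*I*√6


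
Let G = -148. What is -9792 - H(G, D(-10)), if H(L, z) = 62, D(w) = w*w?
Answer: -9854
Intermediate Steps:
D(w) = w²
-9792 - H(G, D(-10)) = -9792 - 1*62 = -9792 - 62 = -9854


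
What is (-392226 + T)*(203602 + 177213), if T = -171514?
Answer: -214680648100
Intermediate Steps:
(-392226 + T)*(203602 + 177213) = (-392226 - 171514)*(203602 + 177213) = -563740*380815 = -214680648100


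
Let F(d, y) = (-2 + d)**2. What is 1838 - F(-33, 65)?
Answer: 613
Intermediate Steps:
1838 - F(-33, 65) = 1838 - (-2 - 33)**2 = 1838 - 1*(-35)**2 = 1838 - 1*1225 = 1838 - 1225 = 613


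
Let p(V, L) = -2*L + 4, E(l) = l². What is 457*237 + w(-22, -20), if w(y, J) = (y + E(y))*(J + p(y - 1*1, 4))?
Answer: 97221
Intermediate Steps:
p(V, L) = 4 - 2*L
w(y, J) = (-4 + J)*(y + y²) (w(y, J) = (y + y²)*(J + (4 - 2*4)) = (y + y²)*(J + (4 - 8)) = (y + y²)*(J - 4) = (y + y²)*(-4 + J) = (-4 + J)*(y + y²))
457*237 + w(-22, -20) = 457*237 - 22*(-4 - 20 - 4*(-22) - 20*(-22)) = 108309 - 22*(-4 - 20 + 88 + 440) = 108309 - 22*504 = 108309 - 11088 = 97221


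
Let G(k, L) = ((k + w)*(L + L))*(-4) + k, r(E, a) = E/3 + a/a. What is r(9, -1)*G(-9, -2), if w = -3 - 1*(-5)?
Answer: -484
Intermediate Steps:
w = 2 (w = -3 + 5 = 2)
r(E, a) = 1 + E/3 (r(E, a) = E*(1/3) + 1 = E/3 + 1 = 1 + E/3)
G(k, L) = k - 8*L*(2 + k) (G(k, L) = ((k + 2)*(L + L))*(-4) + k = ((2 + k)*(2*L))*(-4) + k = (2*L*(2 + k))*(-4) + k = -8*L*(2 + k) + k = k - 8*L*(2 + k))
r(9, -1)*G(-9, -2) = (1 + (1/3)*9)*(-9 - 16*(-2) - 8*(-2)*(-9)) = (1 + 3)*(-9 + 32 - 144) = 4*(-121) = -484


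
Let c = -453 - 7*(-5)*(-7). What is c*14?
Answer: -9772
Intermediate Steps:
c = -698 (c = -453 - (-35)*(-7) = -453 - 1*245 = -453 - 245 = -698)
c*14 = -698*14 = -9772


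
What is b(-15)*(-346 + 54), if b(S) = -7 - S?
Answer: -2336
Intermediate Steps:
b(-15)*(-346 + 54) = (-7 - 1*(-15))*(-346 + 54) = (-7 + 15)*(-292) = 8*(-292) = -2336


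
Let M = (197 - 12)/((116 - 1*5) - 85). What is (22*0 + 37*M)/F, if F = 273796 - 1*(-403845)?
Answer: 6845/17618666 ≈ 0.00038851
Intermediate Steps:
F = 677641 (F = 273796 + 403845 = 677641)
M = 185/26 (M = 185/((116 - 5) - 85) = 185/(111 - 85) = 185/26 ≈ 7.1154)
(22*0 + 37*M)/F = (22*0 + 37*(185/26))/677641 = (0 + 6845/26)*(1/677641) = (6845/26)*(1/677641) = 6845/17618666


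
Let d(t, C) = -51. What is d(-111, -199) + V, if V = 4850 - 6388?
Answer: -1589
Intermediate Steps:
V = -1538
d(-111, -199) + V = -51 - 1538 = -1589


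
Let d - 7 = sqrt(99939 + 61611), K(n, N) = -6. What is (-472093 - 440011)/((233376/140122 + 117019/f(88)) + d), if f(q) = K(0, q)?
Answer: 3142039576733031020016/67126617358798478161 + 2417635275533451360*sqrt(718)/67126617358798478161 ≈ 47.773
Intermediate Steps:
f(q) = -6
d = 7 + 15*sqrt(718) (d = 7 + sqrt(99939 + 61611) = 7 + sqrt(161550) = 7 + 15*sqrt(718) ≈ 408.93)
(-472093 - 440011)/((233376/140122 + 117019/f(88)) + d) = (-472093 - 440011)/((233376/140122 + 117019/(-6)) + (7 + 15*sqrt(718))) = -912104/((233376*(1/140122) + 117019*(-1/6)) + (7 + 15*sqrt(718))) = -912104/((116688/70061 - 117019/6) + (7 + 15*sqrt(718))) = -912104/(-8197768031/420366 + (7 + 15*sqrt(718))) = -912104/(-8194825469/420366 + 15*sqrt(718))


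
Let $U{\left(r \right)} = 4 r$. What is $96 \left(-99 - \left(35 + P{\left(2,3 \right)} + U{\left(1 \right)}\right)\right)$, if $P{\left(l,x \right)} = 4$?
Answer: $-13632$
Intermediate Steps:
$96 \left(-99 - \left(35 + P{\left(2,3 \right)} + U{\left(1 \right)}\right)\right) = 96 \left(-99 - \left(39 + 4\right)\right) = 96 \left(-99 - 43\right) = 96 \left(-142\right) = -13632$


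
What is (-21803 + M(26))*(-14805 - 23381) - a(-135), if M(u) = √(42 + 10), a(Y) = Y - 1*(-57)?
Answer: 832569436 - 76372*√13 ≈ 8.3229e+8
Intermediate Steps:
a(Y) = 57 + Y (a(Y) = Y + 57 = 57 + Y)
M(u) = 2*√13 (M(u) = √52 = 2*√13)
(-21803 + M(26))*(-14805 - 23381) - a(-135) = (-21803 + 2*√13)*(-14805 - 23381) - (57 - 135) = (-21803 + 2*√13)*(-38186) - 1*(-78) = (832569358 - 76372*√13) + 78 = 832569436 - 76372*√13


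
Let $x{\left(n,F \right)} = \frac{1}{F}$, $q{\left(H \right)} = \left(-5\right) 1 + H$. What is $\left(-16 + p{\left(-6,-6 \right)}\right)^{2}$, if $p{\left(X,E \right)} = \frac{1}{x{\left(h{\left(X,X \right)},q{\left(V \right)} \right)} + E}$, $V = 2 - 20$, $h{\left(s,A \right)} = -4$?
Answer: $\frac{5049009}{19321} \approx 261.32$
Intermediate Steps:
$V = -18$ ($V = 2 - 20 = -18$)
$q{\left(H \right)} = -5 + H$
$p{\left(X,E \right)} = \frac{1}{- \frac{1}{23} + E}$ ($p{\left(X,E \right)} = \frac{1}{\frac{1}{-5 - 18} + E} = \frac{1}{\frac{1}{-23} + E} = \frac{1}{- \frac{1}{23} + E}$)
$\left(-16 + p{\left(-6,-6 \right)}\right)^{2} = \left(-16 + \frac{23}{-1 + 23 \left(-6\right)}\right)^{2} = \left(-16 + \frac{23}{-1 - 138}\right)^{2} = \left(-16 + \frac{23}{-139}\right)^{2} = \left(-16 + 23 \left(- \frac{1}{139}\right)\right)^{2} = \left(-16 - \frac{23}{139}\right)^{2} = \left(- \frac{2247}{139}\right)^{2} = \frac{5049009}{19321}$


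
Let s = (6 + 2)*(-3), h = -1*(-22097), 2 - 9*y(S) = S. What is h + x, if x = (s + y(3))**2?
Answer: 1836946/81 ≈ 22678.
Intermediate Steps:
y(S) = 2/9 - S/9
h = 22097
s = -24 (s = 8*(-3) = -24)
x = 47089/81 (x = (-24 + (2/9 - 1/9*3))**2 = (-24 + (2/9 - 1/3))**2 = (-24 - 1/9)**2 = (-217/9)**2 = 47089/81 ≈ 581.35)
h + x = 22097 + 47089/81 = 1836946/81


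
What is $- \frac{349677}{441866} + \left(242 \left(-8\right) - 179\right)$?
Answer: $- \frac{934896267}{441866} \approx -2115.8$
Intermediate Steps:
$- \frac{349677}{441866} + \left(242 \left(-8\right) - 179\right) = \left(-349677\right) \frac{1}{441866} - 2115 = - \frac{349677}{441866} - 2115 = - \frac{934896267}{441866}$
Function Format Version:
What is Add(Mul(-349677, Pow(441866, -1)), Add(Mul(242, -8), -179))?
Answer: Rational(-934896267, 441866) ≈ -2115.8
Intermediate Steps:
Add(Mul(-349677, Pow(441866, -1)), Add(Mul(242, -8), -179)) = Add(Mul(-349677, Rational(1, 441866)), Add(-1936, -179)) = Add(Rational(-349677, 441866), -2115) = Rational(-934896267, 441866)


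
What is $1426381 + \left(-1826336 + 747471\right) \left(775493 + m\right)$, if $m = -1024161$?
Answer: $268280628201$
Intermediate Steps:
$1426381 + \left(-1826336 + 747471\right) \left(775493 + m\right) = 1426381 + \left(-1826336 + 747471\right) \left(775493 - 1024161\right) = 1426381 - -268279201820 = 1426381 + 268279201820 = 268280628201$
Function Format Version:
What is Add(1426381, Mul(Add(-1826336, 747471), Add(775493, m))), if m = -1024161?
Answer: 268280628201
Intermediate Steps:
Add(1426381, Mul(Add(-1826336, 747471), Add(775493, m))) = Add(1426381, Mul(Add(-1826336, 747471), Add(775493, -1024161))) = Add(1426381, Mul(-1078865, -248668)) = Add(1426381, 268279201820) = 268280628201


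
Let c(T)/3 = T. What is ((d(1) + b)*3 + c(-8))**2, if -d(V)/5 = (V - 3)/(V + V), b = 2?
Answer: 9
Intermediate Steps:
c(T) = 3*T
d(V) = -5*(-3 + V)/(2*V) (d(V) = -5*(V - 3)/(V + V) = -5*(-3 + V)/(2*V))
((d(1) + b)*3 + c(-8))**2 = (((5/2)*(3 - 1*1)/1 + 2)*3 + 3*(-8))**2 = (((5/2)*1*(3 - 1) + 2)*3 - 24)**2 = (((5/2)*1*2 + 2)*3 - 24)**2 = ((5 + 2)*3 - 24)**2 = (7*3 - 24)**2 = (21 - 24)**2 = (-3)**2 = 9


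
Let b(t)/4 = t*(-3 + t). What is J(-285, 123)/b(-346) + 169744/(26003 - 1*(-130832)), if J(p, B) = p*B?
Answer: 76491216979/75753814360 ≈ 1.0097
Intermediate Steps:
b(t) = 4*t*(-3 + t) (b(t) = 4*(t*(-3 + t)) = 4*t*(-3 + t))
J(p, B) = B*p
J(-285, 123)/b(-346) + 169744/(26003 - 1*(-130832)) = (123*(-285))/((4*(-346)*(-3 - 346))) + 169744/(26003 - 1*(-130832)) = -35055/(4*(-346)*(-349)) + 169744/(26003 + 130832) = -35055/483016 + 169744/156835 = 76491216979/75753814360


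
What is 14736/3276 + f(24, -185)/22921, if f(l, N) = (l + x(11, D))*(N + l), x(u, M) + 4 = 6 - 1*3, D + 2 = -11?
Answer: 27136069/6257433 ≈ 4.3366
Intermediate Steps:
D = -13 (D = -2 - 11 = -13)
x(u, M) = -1 (x(u, M) = -4 + (6 - 1*3) = -4 + (6 - 3) = -4 + 3 = -1)
f(l, N) = (-1 + l)*(N + l) (f(l, N) = (l - 1)*(N + l) = (-1 + l)*(N + l))
14736/3276 + f(24, -185)/22921 = 14736/3276 + (24² - 1*(-185) - 1*24 - 185*24)/22921 = 14736*(1/3276) + (576 + 185 - 24 - 4440)*(1/22921) = 1228/273 - 3703*1/22921 = 1228/273 - 3703/22921 = 27136069/6257433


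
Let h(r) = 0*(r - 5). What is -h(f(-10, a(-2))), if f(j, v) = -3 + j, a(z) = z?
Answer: 0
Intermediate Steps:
h(r) = 0 (h(r) = 0*(-5 + r) = 0)
-h(f(-10, a(-2))) = -1*0 = 0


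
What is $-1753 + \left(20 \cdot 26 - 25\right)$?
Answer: $-1258$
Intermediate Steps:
$-1753 + \left(20 \cdot 26 - 25\right) = -1753 + \left(520 - 25\right) = -1753 + 495 = -1258$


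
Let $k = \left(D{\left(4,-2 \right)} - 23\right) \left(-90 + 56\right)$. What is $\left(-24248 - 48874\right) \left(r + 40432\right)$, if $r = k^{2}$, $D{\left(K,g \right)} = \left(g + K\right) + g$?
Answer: $-47672326632$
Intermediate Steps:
$D{\left(K,g \right)} = K + 2 g$ ($D{\left(K,g \right)} = \left(K + g\right) + g = K + 2 g$)
$k = 782$ ($k = \left(\left(4 + 2 \left(-2\right)\right) - 23\right) \left(-90 + 56\right) = \left(\left(4 - 4\right) - 23\right) \left(-34\right) = \left(0 - 23\right) \left(-34\right) = \left(-23\right) \left(-34\right) = 782$)
$r = 611524$ ($r = 782^{2} = 611524$)
$\left(-24248 - 48874\right) \left(r + 40432\right) = \left(-24248 - 48874\right) \left(611524 + 40432\right) = \left(-73122\right) 651956 = -47672326632$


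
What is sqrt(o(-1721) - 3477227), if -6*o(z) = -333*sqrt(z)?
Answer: sqrt(-13908908 + 222*I*sqrt(1721))/2 ≈ 0.61736 + 1864.7*I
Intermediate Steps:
o(z) = 111*sqrt(z)/2 (o(z) = -(-111)*sqrt(z)/2 = 111*sqrt(z)/2)
sqrt(o(-1721) - 3477227) = sqrt(111*sqrt(-1721)/2 - 3477227) = sqrt(111*(I*sqrt(1721))/2 - 3477227) = sqrt(111*I*sqrt(1721)/2 - 3477227) = sqrt(-3477227 + 111*I*sqrt(1721)/2)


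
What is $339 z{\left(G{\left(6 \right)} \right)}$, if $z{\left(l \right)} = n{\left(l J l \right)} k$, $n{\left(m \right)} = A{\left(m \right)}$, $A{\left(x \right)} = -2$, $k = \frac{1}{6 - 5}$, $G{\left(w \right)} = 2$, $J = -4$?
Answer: $-678$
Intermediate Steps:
$k = 1$ ($k = 1^{-1} = 1$)
$n{\left(m \right)} = -2$
$z{\left(l \right)} = -2$ ($z{\left(l \right)} = \left(-2\right) 1 = -2$)
$339 z{\left(G{\left(6 \right)} \right)} = 339 \left(-2\right) = -678$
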